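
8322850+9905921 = 18228771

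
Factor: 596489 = 596489^1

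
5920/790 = 592/79 = 7.49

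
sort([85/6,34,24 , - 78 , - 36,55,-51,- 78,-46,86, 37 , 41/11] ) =[ - 78 ,-78,-51, - 46, - 36,41/11,85/6, 24,34, 37,55,86] 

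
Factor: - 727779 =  - 3^1*13^1*18661^1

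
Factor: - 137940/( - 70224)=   2^( - 2 )*5^1*7^( - 1 )*11^1 = 55/28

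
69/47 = 69/47 = 1.47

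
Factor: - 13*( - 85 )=5^1*13^1*17^1 = 1105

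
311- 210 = 101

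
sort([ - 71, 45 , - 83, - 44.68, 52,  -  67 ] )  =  [ - 83, -71, - 67, - 44.68, 45, 52]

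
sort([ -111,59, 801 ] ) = [ - 111,59,801]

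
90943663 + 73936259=164879922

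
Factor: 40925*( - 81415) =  - 5^3*19^1*857^1*1637^1 = - 3331908875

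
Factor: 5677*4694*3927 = 104646059826 = 2^1*3^1*7^2*11^1*17^1* 811^1*2347^1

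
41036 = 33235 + 7801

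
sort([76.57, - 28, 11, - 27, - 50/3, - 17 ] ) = [ - 28,-27, - 17  , - 50/3, 11,76.57 ] 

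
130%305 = 130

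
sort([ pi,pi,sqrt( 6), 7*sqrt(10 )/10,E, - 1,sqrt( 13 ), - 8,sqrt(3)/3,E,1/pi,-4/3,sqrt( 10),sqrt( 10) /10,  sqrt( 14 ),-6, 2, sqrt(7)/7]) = [  -  8,  -  6,-4/3,-1,sqrt( 10 )/10 , 1/pi,sqrt( 7 )/7,sqrt (3 ) /3,2 , 7 * sqrt( 10)/10,  sqrt( 6 ),E, E,pi, pi , sqrt(10 ), sqrt( 13),  sqrt (14) ]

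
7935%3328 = 1279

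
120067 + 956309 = 1076376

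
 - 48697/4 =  - 48697/4  =  -12174.25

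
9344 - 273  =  9071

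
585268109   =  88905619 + 496362490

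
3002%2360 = 642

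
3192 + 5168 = 8360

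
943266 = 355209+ 588057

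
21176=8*2647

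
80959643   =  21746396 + 59213247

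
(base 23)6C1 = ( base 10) 3451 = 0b110101111011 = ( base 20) 8CB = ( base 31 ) 3IA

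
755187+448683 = 1203870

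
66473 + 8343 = 74816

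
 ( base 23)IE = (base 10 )428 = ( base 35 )c8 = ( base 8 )654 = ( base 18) 15E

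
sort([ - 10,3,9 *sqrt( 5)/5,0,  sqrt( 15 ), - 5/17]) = [ - 10,-5/17, 0, 3,sqrt(15 ),  9 * sqrt(5) /5]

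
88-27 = 61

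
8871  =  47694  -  38823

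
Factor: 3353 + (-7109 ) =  - 2^2 * 3^1*313^1= -3756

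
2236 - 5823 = -3587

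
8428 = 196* 43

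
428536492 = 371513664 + 57022828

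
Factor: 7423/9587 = 13^1*571^1*9587^ ( - 1)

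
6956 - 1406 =5550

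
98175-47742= 50433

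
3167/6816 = 3167/6816=0.46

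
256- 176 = 80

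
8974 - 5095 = 3879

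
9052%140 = 92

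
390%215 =175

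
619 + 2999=3618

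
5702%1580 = 962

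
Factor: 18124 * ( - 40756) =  - 738661744 = - 2^4*23^2*197^1*443^1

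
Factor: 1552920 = 2^3* 3^1*5^1 * 12941^1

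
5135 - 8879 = - 3744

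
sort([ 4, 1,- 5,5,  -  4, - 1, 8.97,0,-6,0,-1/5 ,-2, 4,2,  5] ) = [ - 6,  -  5,- 4,-2, - 1, - 1/5,  0,0  ,  1,2, 4,4,5,5,8.97]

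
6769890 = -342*(  -  19795)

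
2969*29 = 86101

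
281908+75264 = 357172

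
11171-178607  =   - 167436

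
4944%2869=2075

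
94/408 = 47/204 = 0.23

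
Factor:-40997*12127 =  - 497170619 = - 11^1*67^1*181^1*3727^1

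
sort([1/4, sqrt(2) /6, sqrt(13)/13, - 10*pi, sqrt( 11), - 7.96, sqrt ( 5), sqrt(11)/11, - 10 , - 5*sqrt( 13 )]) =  [ - 10 * pi,- 5*sqrt( 13 ) , -10,-7.96 , sqrt(2) /6, 1/4  ,  sqrt(13)/13,sqrt (11 )/11,sqrt(5), sqrt (11 )]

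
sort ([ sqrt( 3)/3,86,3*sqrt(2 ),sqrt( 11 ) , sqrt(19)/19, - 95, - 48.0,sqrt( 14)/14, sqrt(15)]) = [-95,  -  48.0, sqrt( 19)/19,sqrt( 14)/14,sqrt(3)/3, sqrt( 11), sqrt( 15), 3*sqrt( 2 ), 86]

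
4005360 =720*5563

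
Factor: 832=2^6*13^1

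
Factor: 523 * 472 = 2^3*59^1*523^1 = 246856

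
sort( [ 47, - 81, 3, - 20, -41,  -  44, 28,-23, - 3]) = [ - 81 , - 44,-41, - 23, - 20,-3, 3, 28, 47]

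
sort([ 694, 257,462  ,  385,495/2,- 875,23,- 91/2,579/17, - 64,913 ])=[ - 875, - 64, - 91/2,23,579/17,495/2,257,385,462,694,913] 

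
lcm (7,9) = 63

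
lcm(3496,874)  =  3496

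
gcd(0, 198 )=198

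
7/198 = 7/198 = 0.04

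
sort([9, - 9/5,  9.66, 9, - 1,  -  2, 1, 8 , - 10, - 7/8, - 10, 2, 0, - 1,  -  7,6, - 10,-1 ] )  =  [  -  10 , -10, - 10,- 7 ,  -  2, - 9/5,- 1,  -  1,  -  1,- 7/8, 0, 1, 2,6, 8, 9,9, 9.66 ] 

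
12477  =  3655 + 8822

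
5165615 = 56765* 91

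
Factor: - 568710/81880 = -2^( - 2 ) * 3^2*23^( - 1 ) * 71^1 = - 639/92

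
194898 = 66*2953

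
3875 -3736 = 139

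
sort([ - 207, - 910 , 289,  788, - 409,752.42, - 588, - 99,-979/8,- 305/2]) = [ - 910,  -  588, - 409, - 207,- 305/2, - 979/8, - 99, 289,  752.42 , 788]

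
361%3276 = 361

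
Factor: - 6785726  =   - 2^1*37^1*107^1*857^1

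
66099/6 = 22033/2 = 11016.50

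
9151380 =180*50841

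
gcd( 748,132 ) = 44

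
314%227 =87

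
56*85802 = 4804912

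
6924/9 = 769  +  1/3= 769.33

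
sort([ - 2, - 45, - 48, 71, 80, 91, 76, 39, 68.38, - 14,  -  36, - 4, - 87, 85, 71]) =[ - 87 ,-48, - 45,  -  36, - 14,-4, - 2, 39,68.38,71,  71, 76,80, 85, 91 ] 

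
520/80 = 6 + 1/2= 6.50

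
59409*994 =59052546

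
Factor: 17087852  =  2^2*4271963^1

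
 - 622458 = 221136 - 843594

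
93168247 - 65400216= 27768031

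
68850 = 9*7650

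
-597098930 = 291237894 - 888336824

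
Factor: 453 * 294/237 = 44394/79 = 2^1*3^1 * 7^2*79^( - 1 )*151^1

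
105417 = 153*689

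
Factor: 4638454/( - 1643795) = -2^1 * 5^(-1 ) * 6203^( - 1 ) * 43759^1= - 87518/31015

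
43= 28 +15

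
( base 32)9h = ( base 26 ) bj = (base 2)100110001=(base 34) 8x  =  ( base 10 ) 305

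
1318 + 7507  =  8825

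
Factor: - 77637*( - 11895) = 923492115 = 3^2*5^1*7^1*13^1 * 61^1*3697^1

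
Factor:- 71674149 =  - 3^1 * 109^1*219187^1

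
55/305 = 11/61 = 0.18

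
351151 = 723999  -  372848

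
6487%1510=447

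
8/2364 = 2/591=   0.00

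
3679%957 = 808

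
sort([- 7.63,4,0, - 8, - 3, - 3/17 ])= [ - 8, - 7.63, - 3, - 3/17,0,4] 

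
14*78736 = 1102304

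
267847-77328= 190519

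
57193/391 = 146 + 107/391 =146.27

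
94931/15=6328 + 11/15= 6328.73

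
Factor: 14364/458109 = 28/893 = 2^2*7^1*19^( - 1)*47^( - 1 ) 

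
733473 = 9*81497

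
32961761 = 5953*5537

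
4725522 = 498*9489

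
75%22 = 9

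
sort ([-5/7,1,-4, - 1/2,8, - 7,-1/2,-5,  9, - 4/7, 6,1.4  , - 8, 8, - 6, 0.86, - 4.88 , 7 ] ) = [ - 8,  -  7,  -  6, - 5,-4.88,  -  4,-5/7, - 4/7 , - 1/2, - 1/2, 0.86 , 1, 1.4 , 6 , 7,8, 8 , 9]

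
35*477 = 16695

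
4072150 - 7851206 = - 3779056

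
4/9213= 4/9213=0.00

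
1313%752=561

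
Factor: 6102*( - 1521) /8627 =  -9281142/8627 = -2^1 * 3^5*13^2*113^1*8627^(- 1) 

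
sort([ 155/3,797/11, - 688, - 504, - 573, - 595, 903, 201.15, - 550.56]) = [- 688 , - 595 , - 573 , - 550.56, - 504, 155/3,  797/11,  201.15,903 ] 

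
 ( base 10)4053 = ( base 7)14550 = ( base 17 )E07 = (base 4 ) 333111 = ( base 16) FD5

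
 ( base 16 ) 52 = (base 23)3D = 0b1010010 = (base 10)82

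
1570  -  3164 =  - 1594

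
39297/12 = 3274+3/4 =3274.75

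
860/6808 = 215/1702=0.13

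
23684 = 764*31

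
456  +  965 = 1421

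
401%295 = 106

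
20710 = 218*95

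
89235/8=89235/8 = 11154.38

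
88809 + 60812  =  149621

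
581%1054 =581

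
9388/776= 12 + 19/194 = 12.10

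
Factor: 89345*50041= 4470913145 = 5^1 * 107^1 * 163^1*167^1*307^1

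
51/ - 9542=-51/9542  =  - 0.01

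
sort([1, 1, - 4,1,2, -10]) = [-10, - 4 , 1 , 1, 1, 2]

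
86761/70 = 1239 +31/70 = 1239.44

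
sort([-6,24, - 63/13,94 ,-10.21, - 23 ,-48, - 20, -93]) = [  -  93,-48, - 23, - 20, - 10.21,  -  6, - 63/13,  24, 94 ]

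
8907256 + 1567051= 10474307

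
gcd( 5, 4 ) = 1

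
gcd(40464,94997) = 1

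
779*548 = 426892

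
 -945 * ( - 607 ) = 573615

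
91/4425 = 91/4425= 0.02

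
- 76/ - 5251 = 76/5251 = 0.01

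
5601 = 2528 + 3073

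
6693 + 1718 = 8411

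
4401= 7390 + - 2989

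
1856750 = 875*2122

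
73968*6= 443808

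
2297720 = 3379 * 680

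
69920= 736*95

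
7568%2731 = 2106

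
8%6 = 2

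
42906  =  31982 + 10924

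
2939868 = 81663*36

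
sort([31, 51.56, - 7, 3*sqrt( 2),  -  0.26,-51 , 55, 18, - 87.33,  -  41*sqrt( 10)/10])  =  [ - 87.33,-51,-41*sqrt( 10 ) /10,-7,-0.26,3*sqrt( 2 ),18, 31,51.56,55 ] 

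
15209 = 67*227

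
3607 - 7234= - 3627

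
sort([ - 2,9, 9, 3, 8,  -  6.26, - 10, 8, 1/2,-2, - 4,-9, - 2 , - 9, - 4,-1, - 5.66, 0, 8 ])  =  [ - 10, -9, - 9, - 6.26, - 5.66, -4, - 4, - 2,  -  2, - 2, - 1, 0, 1/2,3, 8,8, 8, 9, 9 ]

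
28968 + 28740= 57708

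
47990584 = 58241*824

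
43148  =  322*134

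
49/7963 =49/7963 = 0.01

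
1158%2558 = 1158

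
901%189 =145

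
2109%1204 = 905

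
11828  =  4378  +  7450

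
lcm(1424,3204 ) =12816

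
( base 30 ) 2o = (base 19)48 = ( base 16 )54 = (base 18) 4C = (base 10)84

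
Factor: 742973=7^1 *11^1*9649^1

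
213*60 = 12780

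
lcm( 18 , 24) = 72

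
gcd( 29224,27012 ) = 4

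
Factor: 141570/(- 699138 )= -3^(  -  1) * 5^1*13^1*107^( - 1) = - 65/321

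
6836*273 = 1866228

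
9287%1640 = 1087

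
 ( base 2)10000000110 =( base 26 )1DG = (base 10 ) 1030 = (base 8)2006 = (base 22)22i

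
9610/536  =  4805/268 = 17.93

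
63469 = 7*9067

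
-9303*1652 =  - 15368556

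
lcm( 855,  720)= 13680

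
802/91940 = 401/45970= 0.01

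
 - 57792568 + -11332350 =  - 69124918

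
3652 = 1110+2542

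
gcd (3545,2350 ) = 5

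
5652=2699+2953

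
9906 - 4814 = 5092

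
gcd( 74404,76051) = 1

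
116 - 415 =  - 299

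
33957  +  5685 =39642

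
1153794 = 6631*174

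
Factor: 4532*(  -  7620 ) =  -2^4*3^1*5^1 * 11^1*103^1* 127^1 = - 34533840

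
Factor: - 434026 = - 2^1* 41^1*67^1*79^1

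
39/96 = 13/32 = 0.41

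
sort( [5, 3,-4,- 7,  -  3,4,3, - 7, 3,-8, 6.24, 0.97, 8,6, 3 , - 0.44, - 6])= [-8,  -  7,  -  7, - 6, - 4, - 3,-0.44  ,  0.97, 3, 3 , 3, 3, 4,5, 6, 6.24, 8 ] 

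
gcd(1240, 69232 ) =8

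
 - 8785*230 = - 2020550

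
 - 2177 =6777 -8954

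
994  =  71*14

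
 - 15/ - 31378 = 15/31378 = 0.00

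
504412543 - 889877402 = - 385464859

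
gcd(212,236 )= 4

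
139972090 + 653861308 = 793833398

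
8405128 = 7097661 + 1307467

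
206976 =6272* 33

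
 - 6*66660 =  - 399960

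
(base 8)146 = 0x66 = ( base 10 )102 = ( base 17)60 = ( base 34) 30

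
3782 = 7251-3469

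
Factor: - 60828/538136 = -2^( - 1) * 3^1*37^1*  491^( - 1) = -111/982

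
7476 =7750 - 274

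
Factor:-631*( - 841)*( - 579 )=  - 307258509= -3^1  *29^2*193^1*631^1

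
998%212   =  150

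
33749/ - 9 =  - 33749/9=- 3749.89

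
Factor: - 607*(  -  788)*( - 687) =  - 2^2*3^1*197^1*229^1*607^1 = - 328603092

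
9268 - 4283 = 4985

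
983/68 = 14 + 31/68 = 14.46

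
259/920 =259/920 = 0.28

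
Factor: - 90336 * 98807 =-2^5*3^1*941^1 * 98807^1 = - 8925829152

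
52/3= 52/3 = 17.33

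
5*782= 3910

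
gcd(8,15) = 1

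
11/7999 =11/7999 = 0.00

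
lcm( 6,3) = 6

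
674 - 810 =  - 136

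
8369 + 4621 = 12990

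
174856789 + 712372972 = 887229761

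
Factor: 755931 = 3^1*11^1*22907^1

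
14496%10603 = 3893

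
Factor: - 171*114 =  - 19494 = - 2^1 * 3^3*  19^2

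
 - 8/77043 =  - 1 + 77035/77043  =  -  0.00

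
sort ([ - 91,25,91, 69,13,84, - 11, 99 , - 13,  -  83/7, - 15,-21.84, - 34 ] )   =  [  -  91,  -  34, - 21.84 , - 15,  -  13,  -  83/7, - 11,13, 25,69, 84,91,  99 ] 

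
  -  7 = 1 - 8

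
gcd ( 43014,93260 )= 2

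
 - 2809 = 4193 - 7002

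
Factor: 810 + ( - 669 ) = 3^1*47^1 = 141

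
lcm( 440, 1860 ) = 40920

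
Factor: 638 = 2^1*11^1*29^1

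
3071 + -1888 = 1183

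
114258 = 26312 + 87946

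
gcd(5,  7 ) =1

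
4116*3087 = 12706092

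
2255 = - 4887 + 7142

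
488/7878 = 244/3939 = 0.06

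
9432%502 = 396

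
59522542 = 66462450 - 6939908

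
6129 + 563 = 6692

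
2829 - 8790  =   - 5961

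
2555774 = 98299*26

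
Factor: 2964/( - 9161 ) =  -2^2*  3^1  *13^1 * 19^1*9161^(  -  1 ) 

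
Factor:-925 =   -  5^2*37^1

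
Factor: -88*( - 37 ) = 2^3 * 11^1*37^1 = 3256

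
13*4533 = 58929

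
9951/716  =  9951/716 = 13.90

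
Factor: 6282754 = 2^1 *191^1*16447^1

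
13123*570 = 7480110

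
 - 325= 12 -337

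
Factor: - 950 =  - 2^1*5^2 * 19^1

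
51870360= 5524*9390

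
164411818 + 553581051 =717992869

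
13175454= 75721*174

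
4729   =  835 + 3894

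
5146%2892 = 2254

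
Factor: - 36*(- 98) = 2^3*3^2*7^2= 3528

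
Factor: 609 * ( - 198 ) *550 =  - 66320100 = - 2^2*3^3*5^2*7^1 *11^2*29^1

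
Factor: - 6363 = - 3^2*7^1*101^1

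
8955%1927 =1247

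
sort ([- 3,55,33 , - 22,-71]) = [ - 71 ,  -  22, - 3,33 , 55 ]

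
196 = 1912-1716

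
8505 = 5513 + 2992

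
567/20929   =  567/20929=   0.03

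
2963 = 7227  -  4264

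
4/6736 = 1/1684  =  0.00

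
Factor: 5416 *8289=44893224 = 2^3*3^3*307^1*677^1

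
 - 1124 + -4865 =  - 5989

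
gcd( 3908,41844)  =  4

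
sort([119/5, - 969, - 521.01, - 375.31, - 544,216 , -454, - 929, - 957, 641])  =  [ -969, - 957 ,-929,-544,  -  521.01, - 454, - 375.31, 119/5, 216, 641]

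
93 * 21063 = 1958859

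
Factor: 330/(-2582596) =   -  2^( - 1)*3^1 * 5^1*11^1*645649^ (  -  1 ) = -165/1291298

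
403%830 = 403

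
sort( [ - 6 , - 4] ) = [- 6, - 4] 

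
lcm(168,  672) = 672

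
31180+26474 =57654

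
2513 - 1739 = 774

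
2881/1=2881= 2881.00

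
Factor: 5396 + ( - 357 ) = 5039^1 = 5039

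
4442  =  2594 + 1848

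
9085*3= 27255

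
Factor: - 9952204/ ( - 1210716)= 3^ (-2 )*13^( -2)*199^( - 1)*271^1*9181^1 = 2488051/302679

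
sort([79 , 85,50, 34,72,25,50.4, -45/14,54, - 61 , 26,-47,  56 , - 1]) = [ - 61 , - 47 , - 45/14, - 1,25, 26, 34,  50,50.4, 54,56, 72, 79,  85]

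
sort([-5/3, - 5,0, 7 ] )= [ - 5, - 5/3, 0,7 ]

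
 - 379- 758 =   -  1137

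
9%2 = 1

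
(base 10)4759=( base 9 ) 6467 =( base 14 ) 1a3d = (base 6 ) 34011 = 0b1001010010111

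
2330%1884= 446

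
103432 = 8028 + 95404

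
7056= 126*56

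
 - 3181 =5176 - 8357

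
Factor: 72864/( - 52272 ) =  - 46/33= -2^1 * 3^ (  -  1) * 11^(-1 )*23^1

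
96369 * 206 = 19852014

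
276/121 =276/121 = 2.28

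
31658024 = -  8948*( - 3538 )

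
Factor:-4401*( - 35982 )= 158356782 = 2^1*3^5*163^1*1999^1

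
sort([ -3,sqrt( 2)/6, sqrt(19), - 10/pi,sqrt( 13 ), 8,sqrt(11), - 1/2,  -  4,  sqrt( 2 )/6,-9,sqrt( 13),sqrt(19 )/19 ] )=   [-9, - 4, - 10/pi,- 3, - 1/2 , sqrt ( 19 ) /19, sqrt(2)/6,sqrt( 2) /6, sqrt ( 11) , sqrt(13 ),sqrt(13 ), sqrt( 19), 8] 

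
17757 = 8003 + 9754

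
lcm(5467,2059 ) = 158543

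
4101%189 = 132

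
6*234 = 1404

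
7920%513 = 225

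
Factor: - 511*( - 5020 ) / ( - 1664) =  - 641305/416 =- 2^( - 5) * 5^1*7^1*13^( - 1)*73^1*251^1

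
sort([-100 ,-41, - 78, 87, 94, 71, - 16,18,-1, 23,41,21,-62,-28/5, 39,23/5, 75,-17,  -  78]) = [-100, - 78, - 78,-62, - 41,-17,  -  16, - 28/5, - 1,23/5 , 18,21, 23,39,  41, 71, 75,87, 94 ]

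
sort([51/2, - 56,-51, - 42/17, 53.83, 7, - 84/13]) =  [ - 56,-51, - 84/13,-42/17, 7,51/2,53.83] 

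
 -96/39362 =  - 48/19681 = -  0.00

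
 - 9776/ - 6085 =9776/6085 =1.61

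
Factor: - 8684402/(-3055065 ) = 2^1*3^ (  -  1 )*5^( - 1)*13^( - 1)*31^1*15667^( - 1 )*140071^1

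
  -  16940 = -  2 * 8470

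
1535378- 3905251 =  - 2369873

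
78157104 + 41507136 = 119664240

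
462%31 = 28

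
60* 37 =2220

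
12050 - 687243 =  - 675193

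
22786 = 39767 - 16981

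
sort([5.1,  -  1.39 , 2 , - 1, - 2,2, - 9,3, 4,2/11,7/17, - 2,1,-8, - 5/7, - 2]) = [ - 9, - 8, - 2, - 2, - 2, - 1.39,  -  1, - 5/7,2/11,7/17,1,  2,2,  3,4,5.1 ] 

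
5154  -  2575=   2579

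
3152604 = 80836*39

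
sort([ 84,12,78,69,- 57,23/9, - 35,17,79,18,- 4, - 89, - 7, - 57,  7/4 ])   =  [ - 89, - 57, -57,-35, - 7,  -  4, 7/4, 23/9, 12,17,  18,69,78, 79, 84 ] 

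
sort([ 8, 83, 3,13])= [ 3, 8,13, 83] 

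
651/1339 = 651/1339 = 0.49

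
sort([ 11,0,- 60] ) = [-60,0,11] 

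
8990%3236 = 2518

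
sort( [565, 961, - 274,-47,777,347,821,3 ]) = [ - 274,-47,3,347, 565, 777, 821, 961 ] 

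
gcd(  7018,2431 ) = 11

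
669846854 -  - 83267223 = 753114077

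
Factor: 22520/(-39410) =-2^2 * 7^ ( - 1)= -4/7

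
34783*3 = 104349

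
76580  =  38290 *2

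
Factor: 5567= 19^1*293^1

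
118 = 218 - 100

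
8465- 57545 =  - 49080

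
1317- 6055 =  - 4738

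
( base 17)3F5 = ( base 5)14002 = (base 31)15b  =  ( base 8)2147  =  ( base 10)1127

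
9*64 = 576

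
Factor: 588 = 2^2*3^1*7^2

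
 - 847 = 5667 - 6514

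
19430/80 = 1943/8 = 242.88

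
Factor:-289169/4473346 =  - 2^(  -  1)*17^( - 1)*41^( - 1 )*3209^(- 1)*289169^1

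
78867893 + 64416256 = 143284149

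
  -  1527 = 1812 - 3339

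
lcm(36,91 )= 3276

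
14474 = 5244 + 9230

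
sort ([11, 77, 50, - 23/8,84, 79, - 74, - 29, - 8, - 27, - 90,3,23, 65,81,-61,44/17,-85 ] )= [ - 90 , - 85,-74, - 61, - 29 , - 27, - 8 , - 23/8,  44/17,3, 11,23,50,  65, 77,79 , 81,84] 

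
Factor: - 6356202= -2^1*3^1*89^1 * 11903^1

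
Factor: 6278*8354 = 52446412 = 2^2 * 43^1* 73^1*4177^1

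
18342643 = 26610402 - 8267759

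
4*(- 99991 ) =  - 399964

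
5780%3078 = 2702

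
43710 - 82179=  - 38469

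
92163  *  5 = 460815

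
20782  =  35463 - 14681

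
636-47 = 589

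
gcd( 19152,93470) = 2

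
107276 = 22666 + 84610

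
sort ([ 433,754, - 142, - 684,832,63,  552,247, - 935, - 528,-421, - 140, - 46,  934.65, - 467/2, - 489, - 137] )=[ - 935,-684, - 528, - 489, - 421, - 467/2, -142, - 140, - 137,  -  46, 63 , 247 , 433,552,754,832, 934.65]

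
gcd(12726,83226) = 6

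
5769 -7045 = - 1276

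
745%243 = 16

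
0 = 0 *5305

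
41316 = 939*44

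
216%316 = 216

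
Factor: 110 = 2^1*5^1 * 11^1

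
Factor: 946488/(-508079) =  -2^3*3^1*11^( - 2)*13^ ( - 1)*17^( - 1 )*19^(-1 )*113^1 * 349^1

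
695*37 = 25715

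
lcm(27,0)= 0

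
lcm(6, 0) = 0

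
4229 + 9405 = 13634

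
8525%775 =0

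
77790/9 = 25930/3 = 8643.33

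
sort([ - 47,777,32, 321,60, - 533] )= [ - 533, -47,32, 60,  321,777] 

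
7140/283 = 7140/283 = 25.23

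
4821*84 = 404964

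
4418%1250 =668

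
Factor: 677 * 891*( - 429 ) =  - 3^5*11^2*13^1*677^1 = - 258775803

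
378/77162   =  189/38581= 0.00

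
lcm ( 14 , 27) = 378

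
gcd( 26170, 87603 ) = 1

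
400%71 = 45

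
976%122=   0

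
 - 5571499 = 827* ( - 6737) 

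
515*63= 32445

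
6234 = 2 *3117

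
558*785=438030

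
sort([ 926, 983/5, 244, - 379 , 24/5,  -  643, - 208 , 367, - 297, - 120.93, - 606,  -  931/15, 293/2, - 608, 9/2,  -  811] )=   [ - 811 ,-643, - 608,- 606,-379,-297,- 208,-120.93 ,-931/15, 9/2, 24/5,293/2, 983/5, 244 , 367,926]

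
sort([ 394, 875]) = [394,875 ]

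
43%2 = 1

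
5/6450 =1/1290 = 0.00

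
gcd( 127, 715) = 1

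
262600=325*808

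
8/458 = 4/229 = 0.02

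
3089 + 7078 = 10167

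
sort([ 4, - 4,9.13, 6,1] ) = [ - 4,  1,4,  6,9.13]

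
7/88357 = 7/88357 = 0.00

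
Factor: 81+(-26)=5^1*11^1 = 55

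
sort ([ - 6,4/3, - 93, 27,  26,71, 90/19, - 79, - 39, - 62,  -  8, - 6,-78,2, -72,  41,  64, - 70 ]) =[ - 93,-79,- 78, -72, - 70, - 62,  -  39,- 8, - 6,-6, 4/3, 2, 90/19, 26 , 27,41 , 64,  71]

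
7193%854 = 361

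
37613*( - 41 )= - 1542133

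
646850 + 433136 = 1079986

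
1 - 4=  - 3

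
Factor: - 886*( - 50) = 2^2*5^2*443^1= 44300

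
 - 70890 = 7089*( - 10) 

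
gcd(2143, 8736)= 1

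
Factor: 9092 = 2^2*2273^1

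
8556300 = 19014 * 450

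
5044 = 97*52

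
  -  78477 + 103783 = 25306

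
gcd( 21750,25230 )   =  870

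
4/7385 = 4/7385 = 0.00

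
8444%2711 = 311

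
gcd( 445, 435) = 5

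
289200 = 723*400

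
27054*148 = 4003992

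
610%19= 2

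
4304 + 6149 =10453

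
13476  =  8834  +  4642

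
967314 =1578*613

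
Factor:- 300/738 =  - 2^1*3^( - 1 )*5^2*41^ (-1) = -  50/123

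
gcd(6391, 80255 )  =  7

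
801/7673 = 801/7673 = 0.10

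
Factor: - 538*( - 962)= 517556  =  2^2*13^1*37^1*  269^1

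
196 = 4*49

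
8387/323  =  8387/323 = 25.97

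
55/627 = 5/57 = 0.09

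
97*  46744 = 4534168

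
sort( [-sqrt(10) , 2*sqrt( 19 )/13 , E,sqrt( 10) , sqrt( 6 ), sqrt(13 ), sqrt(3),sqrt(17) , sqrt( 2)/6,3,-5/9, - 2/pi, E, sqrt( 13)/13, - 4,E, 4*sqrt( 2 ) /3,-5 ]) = [ - 5, - 4, - sqrt( 10),  -  2/pi, - 5/9 , sqrt(2)/6, sqrt( 13 ) /13,2 * sqrt(19)/13,sqrt ( 3),4 * sqrt( 2)/3,sqrt( 6), E , E,E,3, sqrt ( 10),  sqrt( 13), sqrt( 17)]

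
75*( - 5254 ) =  - 394050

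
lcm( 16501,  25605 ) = 742545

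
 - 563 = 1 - 564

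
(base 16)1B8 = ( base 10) 440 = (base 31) e6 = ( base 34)CW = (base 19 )143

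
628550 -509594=118956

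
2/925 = 2/925 = 0.00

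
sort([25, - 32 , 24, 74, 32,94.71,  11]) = [ - 32, 11,24,25, 32, 74, 94.71] 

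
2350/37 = 63  +  19/37 = 63.51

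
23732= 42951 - 19219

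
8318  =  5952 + 2366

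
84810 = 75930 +8880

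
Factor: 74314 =2^1 * 73^1*509^1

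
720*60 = 43200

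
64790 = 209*310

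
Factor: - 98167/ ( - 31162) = 2^( - 1) * 89^1*1103^1*15581^( - 1 )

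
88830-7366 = 81464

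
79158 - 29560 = 49598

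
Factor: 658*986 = 648788= 2^2*7^1 *17^1*29^1*47^1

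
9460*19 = 179740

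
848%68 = 32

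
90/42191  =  90/42191=0.00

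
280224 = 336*834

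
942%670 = 272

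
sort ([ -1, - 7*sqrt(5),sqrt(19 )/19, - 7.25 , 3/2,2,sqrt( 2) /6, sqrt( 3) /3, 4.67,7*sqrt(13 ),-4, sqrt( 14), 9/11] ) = [ - 7*sqrt( 5) ,  -  7.25,- 4, -1,sqrt (19 ) /19 , sqrt ( 2) /6, sqrt(3)/3,9/11, 3/2 , 2, sqrt( 14 ),4.67, 7*sqrt( 13)]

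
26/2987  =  26/2987 = 0.01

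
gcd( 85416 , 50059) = 1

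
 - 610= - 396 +-214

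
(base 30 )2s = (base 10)88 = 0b1011000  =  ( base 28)34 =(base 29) 31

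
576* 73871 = 42549696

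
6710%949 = 67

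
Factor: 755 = 5^1*151^1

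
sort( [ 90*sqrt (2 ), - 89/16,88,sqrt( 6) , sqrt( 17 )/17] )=[ - 89/16, sqrt( 17 ) /17,sqrt( 6), 88,  90  *sqrt( 2 )]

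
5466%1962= 1542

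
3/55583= 3/55583 = 0.00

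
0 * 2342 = 0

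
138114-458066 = -319952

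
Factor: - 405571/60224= - 2^( - 6)*431^1 = - 431/64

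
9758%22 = 12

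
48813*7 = 341691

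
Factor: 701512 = 2^3*7^1*12527^1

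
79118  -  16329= 62789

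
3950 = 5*790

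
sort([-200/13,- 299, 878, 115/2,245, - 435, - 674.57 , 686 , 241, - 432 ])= [  -  674.57,-435,  -  432,-299, - 200/13,115/2  ,  241,245  ,  686,878]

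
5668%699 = 76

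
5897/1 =5897 = 5897.00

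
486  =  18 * 27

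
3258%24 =18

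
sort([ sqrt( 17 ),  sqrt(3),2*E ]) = [ sqrt( 3 ),sqrt( 17), 2*E] 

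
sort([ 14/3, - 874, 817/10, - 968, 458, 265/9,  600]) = [-968, - 874, 14/3, 265/9, 817/10, 458, 600 ]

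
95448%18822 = 1338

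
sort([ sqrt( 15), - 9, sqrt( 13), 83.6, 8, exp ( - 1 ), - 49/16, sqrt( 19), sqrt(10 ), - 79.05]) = [ - 79.05, -9, - 49/16, exp ( - 1) , sqrt( 10) , sqrt(13), sqrt(15 ),sqrt(19), 8, 83.6]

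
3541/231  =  3541/231 = 15.33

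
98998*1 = 98998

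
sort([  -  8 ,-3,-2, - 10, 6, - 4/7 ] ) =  [ - 10, - 8, - 3,-2,-4/7,  6] 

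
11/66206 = 11/66206 = 0.00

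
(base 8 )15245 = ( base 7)25613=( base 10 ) 6821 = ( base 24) BK5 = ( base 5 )204241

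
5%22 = 5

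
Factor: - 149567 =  - 11^1 * 13597^1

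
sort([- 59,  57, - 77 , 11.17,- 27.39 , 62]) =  [ - 77,-59, - 27.39, 11.17,57,62]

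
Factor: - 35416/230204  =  -2/13 = - 2^1 * 13^(  -  1 )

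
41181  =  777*53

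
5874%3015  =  2859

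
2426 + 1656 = 4082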